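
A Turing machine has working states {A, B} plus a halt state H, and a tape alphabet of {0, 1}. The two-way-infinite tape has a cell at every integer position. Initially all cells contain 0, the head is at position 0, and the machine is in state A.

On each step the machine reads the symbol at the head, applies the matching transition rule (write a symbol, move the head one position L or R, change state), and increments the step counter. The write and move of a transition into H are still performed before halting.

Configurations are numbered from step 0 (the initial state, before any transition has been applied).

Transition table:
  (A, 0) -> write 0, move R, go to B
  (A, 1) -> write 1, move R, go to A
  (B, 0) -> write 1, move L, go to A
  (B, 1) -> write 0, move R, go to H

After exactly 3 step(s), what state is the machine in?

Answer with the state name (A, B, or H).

Answer: B

Derivation:
Step 1: in state A at pos 0, read 0 -> (A,0)->write 0,move R,goto B. Now: state=B, head=1, tape[-1..2]=0000 (head:   ^)
Step 2: in state B at pos 1, read 0 -> (B,0)->write 1,move L,goto A. Now: state=A, head=0, tape[-1..2]=0010 (head:  ^)
Step 3: in state A at pos 0, read 0 -> (A,0)->write 0,move R,goto B. Now: state=B, head=1, tape[-1..2]=0010 (head:   ^)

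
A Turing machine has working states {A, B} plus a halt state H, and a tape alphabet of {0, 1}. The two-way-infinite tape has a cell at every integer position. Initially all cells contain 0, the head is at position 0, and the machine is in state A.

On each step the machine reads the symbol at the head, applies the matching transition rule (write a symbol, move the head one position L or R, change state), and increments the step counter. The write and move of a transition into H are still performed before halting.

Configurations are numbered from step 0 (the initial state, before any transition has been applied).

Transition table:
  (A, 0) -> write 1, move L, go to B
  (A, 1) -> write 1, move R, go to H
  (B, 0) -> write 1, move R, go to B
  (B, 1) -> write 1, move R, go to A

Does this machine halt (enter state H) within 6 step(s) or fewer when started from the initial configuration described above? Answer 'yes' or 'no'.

Answer: yes

Derivation:
Step 1: in state A at pos 0, read 0 -> (A,0)->write 1,move L,goto B. Now: state=B, head=-1, tape[-2..1]=0010 (head:  ^)
Step 2: in state B at pos -1, read 0 -> (B,0)->write 1,move R,goto B. Now: state=B, head=0, tape[-2..1]=0110 (head:   ^)
Step 3: in state B at pos 0, read 1 -> (B,1)->write 1,move R,goto A. Now: state=A, head=1, tape[-2..2]=01100 (head:    ^)
Step 4: in state A at pos 1, read 0 -> (A,0)->write 1,move L,goto B. Now: state=B, head=0, tape[-2..2]=01110 (head:   ^)
Step 5: in state B at pos 0, read 1 -> (B,1)->write 1,move R,goto A. Now: state=A, head=1, tape[-2..2]=01110 (head:    ^)
Step 6: in state A at pos 1, read 1 -> (A,1)->write 1,move R,goto H. Now: state=H, head=2, tape[-2..3]=011100 (head:     ^)
State H reached at step 6; 6 <= 6 -> yes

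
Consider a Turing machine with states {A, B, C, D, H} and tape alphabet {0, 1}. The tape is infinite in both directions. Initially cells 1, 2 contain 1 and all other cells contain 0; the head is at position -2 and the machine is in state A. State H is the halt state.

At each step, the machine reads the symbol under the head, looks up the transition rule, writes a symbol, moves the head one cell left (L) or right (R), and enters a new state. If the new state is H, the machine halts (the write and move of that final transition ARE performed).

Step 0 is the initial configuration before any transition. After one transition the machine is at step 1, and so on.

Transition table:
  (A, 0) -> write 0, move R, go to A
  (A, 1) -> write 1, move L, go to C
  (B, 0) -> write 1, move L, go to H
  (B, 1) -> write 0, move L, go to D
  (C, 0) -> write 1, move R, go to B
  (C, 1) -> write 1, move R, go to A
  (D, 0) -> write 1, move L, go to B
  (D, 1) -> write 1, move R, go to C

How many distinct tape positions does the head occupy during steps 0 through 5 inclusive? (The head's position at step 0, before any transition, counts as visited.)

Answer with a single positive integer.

Answer: 4

Derivation:
Step 1: in state A at pos -2, read 0 -> (A,0)->write 0,move R,goto A. Now: state=A, head=-1, tape[-3..3]=0000110 (head:   ^)
Step 2: in state A at pos -1, read 0 -> (A,0)->write 0,move R,goto A. Now: state=A, head=0, tape[-3..3]=0000110 (head:    ^)
Step 3: in state A at pos 0, read 0 -> (A,0)->write 0,move R,goto A. Now: state=A, head=1, tape[-3..3]=0000110 (head:     ^)
Step 4: in state A at pos 1, read 1 -> (A,1)->write 1,move L,goto C. Now: state=C, head=0, tape[-3..3]=0000110 (head:    ^)
Step 5: in state C at pos 0, read 0 -> (C,0)->write 1,move R,goto B. Now: state=B, head=1, tape[-3..3]=0001110 (head:     ^)
Head positions at steps 0..5: starting at -2, distinct positions visited = {-2, -1, 0, 1} -> 4 position(s)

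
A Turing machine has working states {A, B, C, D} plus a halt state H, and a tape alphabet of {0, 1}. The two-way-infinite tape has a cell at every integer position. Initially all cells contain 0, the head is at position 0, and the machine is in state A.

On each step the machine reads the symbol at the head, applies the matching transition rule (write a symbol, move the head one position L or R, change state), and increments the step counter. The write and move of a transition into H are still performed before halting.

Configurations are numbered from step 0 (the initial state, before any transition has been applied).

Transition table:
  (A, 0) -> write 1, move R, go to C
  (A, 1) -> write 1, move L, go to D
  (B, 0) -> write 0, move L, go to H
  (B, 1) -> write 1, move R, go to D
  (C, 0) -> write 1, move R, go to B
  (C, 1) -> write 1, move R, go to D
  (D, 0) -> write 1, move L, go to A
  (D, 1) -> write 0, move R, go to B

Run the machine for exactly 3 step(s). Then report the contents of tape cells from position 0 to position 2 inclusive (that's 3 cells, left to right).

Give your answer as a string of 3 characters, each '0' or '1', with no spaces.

Answer: 110

Derivation:
Step 1: in state A at pos 0, read 0 -> (A,0)->write 1,move R,goto C. Now: state=C, head=1, tape[-1..2]=0100 (head:   ^)
Step 2: in state C at pos 1, read 0 -> (C,0)->write 1,move R,goto B. Now: state=B, head=2, tape[-1..3]=01100 (head:    ^)
Step 3: in state B at pos 2, read 0 -> (B,0)->write 0,move L,goto H. Now: state=H, head=1, tape[-1..3]=01100 (head:   ^)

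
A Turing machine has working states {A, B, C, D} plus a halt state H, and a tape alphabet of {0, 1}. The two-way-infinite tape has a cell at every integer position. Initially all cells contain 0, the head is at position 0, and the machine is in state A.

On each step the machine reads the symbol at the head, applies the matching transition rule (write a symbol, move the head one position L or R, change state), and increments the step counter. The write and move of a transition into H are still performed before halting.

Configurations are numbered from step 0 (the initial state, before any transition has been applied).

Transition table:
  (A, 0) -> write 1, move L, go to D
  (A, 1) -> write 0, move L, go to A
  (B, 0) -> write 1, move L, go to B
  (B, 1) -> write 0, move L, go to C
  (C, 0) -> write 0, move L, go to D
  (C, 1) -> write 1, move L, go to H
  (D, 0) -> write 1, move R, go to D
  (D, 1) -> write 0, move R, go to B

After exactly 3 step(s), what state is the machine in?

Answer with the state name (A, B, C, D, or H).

Answer: B

Derivation:
Step 1: in state A at pos 0, read 0 -> (A,0)->write 1,move L,goto D. Now: state=D, head=-1, tape[-2..1]=0010 (head:  ^)
Step 2: in state D at pos -1, read 0 -> (D,0)->write 1,move R,goto D. Now: state=D, head=0, tape[-2..1]=0110 (head:   ^)
Step 3: in state D at pos 0, read 1 -> (D,1)->write 0,move R,goto B. Now: state=B, head=1, tape[-2..2]=01000 (head:    ^)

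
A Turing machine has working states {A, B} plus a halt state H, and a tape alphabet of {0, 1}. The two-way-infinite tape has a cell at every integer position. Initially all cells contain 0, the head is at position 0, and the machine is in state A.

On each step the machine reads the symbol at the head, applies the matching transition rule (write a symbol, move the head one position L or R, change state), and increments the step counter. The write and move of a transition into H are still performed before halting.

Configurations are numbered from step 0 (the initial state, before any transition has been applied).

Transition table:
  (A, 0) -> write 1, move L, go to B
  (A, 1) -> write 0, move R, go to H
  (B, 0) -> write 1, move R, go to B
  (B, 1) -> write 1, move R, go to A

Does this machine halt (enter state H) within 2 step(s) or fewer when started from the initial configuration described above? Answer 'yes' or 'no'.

Answer: no

Derivation:
Step 1: in state A at pos 0, read 0 -> (A,0)->write 1,move L,goto B. Now: state=B, head=-1, tape[-2..1]=0010 (head:  ^)
Step 2: in state B at pos -1, read 0 -> (B,0)->write 1,move R,goto B. Now: state=B, head=0, tape[-2..1]=0110 (head:   ^)
After 2 step(s): state = B (not H) -> not halted within 2 -> no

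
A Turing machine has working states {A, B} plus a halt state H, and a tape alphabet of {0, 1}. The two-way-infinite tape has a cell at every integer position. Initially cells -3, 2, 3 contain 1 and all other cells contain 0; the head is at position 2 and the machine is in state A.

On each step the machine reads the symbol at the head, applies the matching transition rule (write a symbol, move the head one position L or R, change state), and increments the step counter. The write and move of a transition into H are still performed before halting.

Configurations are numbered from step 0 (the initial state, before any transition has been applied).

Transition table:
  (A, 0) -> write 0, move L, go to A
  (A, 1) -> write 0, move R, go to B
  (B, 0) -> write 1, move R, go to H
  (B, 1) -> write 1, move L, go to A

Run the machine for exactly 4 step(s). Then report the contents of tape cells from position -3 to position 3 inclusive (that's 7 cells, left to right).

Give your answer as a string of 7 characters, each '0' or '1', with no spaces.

Step 1: in state A at pos 2, read 1 -> (A,1)->write 0,move R,goto B. Now: state=B, head=3, tape[-4..4]=010000010 (head:        ^)
Step 2: in state B at pos 3, read 1 -> (B,1)->write 1,move L,goto A. Now: state=A, head=2, tape[-4..4]=010000010 (head:       ^)
Step 3: in state A at pos 2, read 0 -> (A,0)->write 0,move L,goto A. Now: state=A, head=1, tape[-4..4]=010000010 (head:      ^)
Step 4: in state A at pos 1, read 0 -> (A,0)->write 0,move L,goto A. Now: state=A, head=0, tape[-4..4]=010000010 (head:     ^)

Answer: 1000001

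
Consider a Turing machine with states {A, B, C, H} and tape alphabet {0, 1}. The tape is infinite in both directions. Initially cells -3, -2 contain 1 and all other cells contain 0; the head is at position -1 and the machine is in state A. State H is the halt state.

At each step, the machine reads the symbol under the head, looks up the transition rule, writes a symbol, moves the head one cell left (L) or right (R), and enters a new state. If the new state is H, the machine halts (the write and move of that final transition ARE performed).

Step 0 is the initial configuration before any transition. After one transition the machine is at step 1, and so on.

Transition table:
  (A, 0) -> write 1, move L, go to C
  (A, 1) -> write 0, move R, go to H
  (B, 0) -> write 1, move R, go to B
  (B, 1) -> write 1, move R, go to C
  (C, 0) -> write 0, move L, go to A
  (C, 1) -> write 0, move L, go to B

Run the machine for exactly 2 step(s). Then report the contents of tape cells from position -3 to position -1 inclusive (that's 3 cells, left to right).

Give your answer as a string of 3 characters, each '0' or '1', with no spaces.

Answer: 101

Derivation:
Step 1: in state A at pos -1, read 0 -> (A,0)->write 1,move L,goto C. Now: state=C, head=-2, tape[-4..0]=01110 (head:   ^)
Step 2: in state C at pos -2, read 1 -> (C,1)->write 0,move L,goto B. Now: state=B, head=-3, tape[-4..0]=01010 (head:  ^)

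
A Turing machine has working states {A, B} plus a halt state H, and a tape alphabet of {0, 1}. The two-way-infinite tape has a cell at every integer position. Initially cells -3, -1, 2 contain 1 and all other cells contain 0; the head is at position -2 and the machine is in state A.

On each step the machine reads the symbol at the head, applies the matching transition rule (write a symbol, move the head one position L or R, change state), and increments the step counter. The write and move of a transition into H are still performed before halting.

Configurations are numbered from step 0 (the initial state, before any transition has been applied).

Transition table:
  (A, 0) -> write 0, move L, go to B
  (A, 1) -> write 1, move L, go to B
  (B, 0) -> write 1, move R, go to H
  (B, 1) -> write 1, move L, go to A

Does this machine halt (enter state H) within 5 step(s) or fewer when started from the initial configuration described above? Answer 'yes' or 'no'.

Answer: yes

Derivation:
Step 1: in state A at pos -2, read 0 -> (A,0)->write 0,move L,goto B. Now: state=B, head=-3, tape[-4..3]=01010010 (head:  ^)
Step 2: in state B at pos -3, read 1 -> (B,1)->write 1,move L,goto A. Now: state=A, head=-4, tape[-5..3]=001010010 (head:  ^)
Step 3: in state A at pos -4, read 0 -> (A,0)->write 0,move L,goto B. Now: state=B, head=-5, tape[-6..3]=0001010010 (head:  ^)
Step 4: in state B at pos -5, read 0 -> (B,0)->write 1,move R,goto H. Now: state=H, head=-4, tape[-6..3]=0101010010 (head:   ^)
State H reached at step 4; 4 <= 5 -> yes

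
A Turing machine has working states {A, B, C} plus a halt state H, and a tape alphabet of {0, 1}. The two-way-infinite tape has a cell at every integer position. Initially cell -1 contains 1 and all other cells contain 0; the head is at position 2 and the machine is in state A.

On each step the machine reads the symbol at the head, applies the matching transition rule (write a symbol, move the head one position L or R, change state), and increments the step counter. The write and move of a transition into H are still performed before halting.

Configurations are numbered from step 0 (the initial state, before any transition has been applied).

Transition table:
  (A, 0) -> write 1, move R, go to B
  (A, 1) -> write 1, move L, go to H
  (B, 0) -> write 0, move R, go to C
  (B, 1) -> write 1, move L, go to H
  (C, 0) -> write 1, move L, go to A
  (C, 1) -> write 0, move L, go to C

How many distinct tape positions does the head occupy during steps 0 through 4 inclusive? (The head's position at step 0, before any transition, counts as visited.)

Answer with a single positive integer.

Answer: 3

Derivation:
Step 1: in state A at pos 2, read 0 -> (A,0)->write 1,move R,goto B. Now: state=B, head=3, tape[-2..4]=0100100 (head:      ^)
Step 2: in state B at pos 3, read 0 -> (B,0)->write 0,move R,goto C. Now: state=C, head=4, tape[-2..5]=01001000 (head:       ^)
Step 3: in state C at pos 4, read 0 -> (C,0)->write 1,move L,goto A. Now: state=A, head=3, tape[-2..5]=01001010 (head:      ^)
Step 4: in state A at pos 3, read 0 -> (A,0)->write 1,move R,goto B. Now: state=B, head=4, tape[-2..5]=01001110 (head:       ^)
Head positions at steps 0..4: starting at 2, distinct positions visited = {2, 3, 4} -> 3 position(s)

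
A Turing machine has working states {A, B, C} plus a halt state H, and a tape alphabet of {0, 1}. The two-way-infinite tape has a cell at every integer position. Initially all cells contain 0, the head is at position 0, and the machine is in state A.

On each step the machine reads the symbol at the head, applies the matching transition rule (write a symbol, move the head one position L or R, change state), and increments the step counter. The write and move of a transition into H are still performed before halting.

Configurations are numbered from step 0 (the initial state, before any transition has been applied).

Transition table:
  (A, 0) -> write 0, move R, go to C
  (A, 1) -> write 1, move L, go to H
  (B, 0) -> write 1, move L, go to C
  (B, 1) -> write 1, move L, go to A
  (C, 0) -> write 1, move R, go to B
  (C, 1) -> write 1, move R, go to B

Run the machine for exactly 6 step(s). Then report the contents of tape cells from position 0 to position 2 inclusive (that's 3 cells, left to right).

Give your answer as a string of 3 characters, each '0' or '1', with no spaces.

Answer: 011

Derivation:
Step 1: in state A at pos 0, read 0 -> (A,0)->write 0,move R,goto C. Now: state=C, head=1, tape[-1..2]=0000 (head:   ^)
Step 2: in state C at pos 1, read 0 -> (C,0)->write 1,move R,goto B. Now: state=B, head=2, tape[-1..3]=00100 (head:    ^)
Step 3: in state B at pos 2, read 0 -> (B,0)->write 1,move L,goto C. Now: state=C, head=1, tape[-1..3]=00110 (head:   ^)
Step 4: in state C at pos 1, read 1 -> (C,1)->write 1,move R,goto B. Now: state=B, head=2, tape[-1..3]=00110 (head:    ^)
Step 5: in state B at pos 2, read 1 -> (B,1)->write 1,move L,goto A. Now: state=A, head=1, tape[-1..3]=00110 (head:   ^)
Step 6: in state A at pos 1, read 1 -> (A,1)->write 1,move L,goto H. Now: state=H, head=0, tape[-1..3]=00110 (head:  ^)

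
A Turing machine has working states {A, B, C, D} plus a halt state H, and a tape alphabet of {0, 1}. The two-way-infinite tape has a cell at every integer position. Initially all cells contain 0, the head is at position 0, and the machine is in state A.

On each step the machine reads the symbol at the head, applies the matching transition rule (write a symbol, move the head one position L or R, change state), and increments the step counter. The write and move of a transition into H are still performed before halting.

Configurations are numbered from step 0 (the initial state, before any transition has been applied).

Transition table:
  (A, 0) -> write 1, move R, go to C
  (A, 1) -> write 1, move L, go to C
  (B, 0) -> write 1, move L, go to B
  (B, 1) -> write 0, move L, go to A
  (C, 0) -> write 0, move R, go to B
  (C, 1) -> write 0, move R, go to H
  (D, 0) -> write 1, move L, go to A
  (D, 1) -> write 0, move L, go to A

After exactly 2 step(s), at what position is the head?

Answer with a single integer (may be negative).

Step 1: in state A at pos 0, read 0 -> (A,0)->write 1,move R,goto C. Now: state=C, head=1, tape[-1..2]=0100 (head:   ^)
Step 2: in state C at pos 1, read 0 -> (C,0)->write 0,move R,goto B. Now: state=B, head=2, tape[-1..3]=01000 (head:    ^)

Answer: 2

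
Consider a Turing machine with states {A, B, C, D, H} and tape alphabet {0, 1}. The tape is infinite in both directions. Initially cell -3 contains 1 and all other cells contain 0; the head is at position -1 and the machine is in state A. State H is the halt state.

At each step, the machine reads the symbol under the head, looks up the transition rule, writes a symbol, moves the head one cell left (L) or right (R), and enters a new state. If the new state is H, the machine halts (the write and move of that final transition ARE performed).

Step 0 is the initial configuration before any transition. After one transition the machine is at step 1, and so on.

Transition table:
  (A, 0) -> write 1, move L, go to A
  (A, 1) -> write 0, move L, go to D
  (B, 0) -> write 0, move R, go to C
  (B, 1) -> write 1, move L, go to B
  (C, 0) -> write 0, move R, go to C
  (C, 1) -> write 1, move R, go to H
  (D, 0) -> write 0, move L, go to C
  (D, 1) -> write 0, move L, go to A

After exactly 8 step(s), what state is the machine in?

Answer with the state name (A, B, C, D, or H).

Step 1: in state A at pos -1, read 0 -> (A,0)->write 1,move L,goto A. Now: state=A, head=-2, tape[-4..0]=01010 (head:   ^)
Step 2: in state A at pos -2, read 0 -> (A,0)->write 1,move L,goto A. Now: state=A, head=-3, tape[-4..0]=01110 (head:  ^)
Step 3: in state A at pos -3, read 1 -> (A,1)->write 0,move L,goto D. Now: state=D, head=-4, tape[-5..0]=000110 (head:  ^)
Step 4: in state D at pos -4, read 0 -> (D,0)->write 0,move L,goto C. Now: state=C, head=-5, tape[-6..0]=0000110 (head:  ^)
Step 5: in state C at pos -5, read 0 -> (C,0)->write 0,move R,goto C. Now: state=C, head=-4, tape[-6..0]=0000110 (head:   ^)
Step 6: in state C at pos -4, read 0 -> (C,0)->write 0,move R,goto C. Now: state=C, head=-3, tape[-6..0]=0000110 (head:    ^)
Step 7: in state C at pos -3, read 0 -> (C,0)->write 0,move R,goto C. Now: state=C, head=-2, tape[-6..0]=0000110 (head:     ^)
Step 8: in state C at pos -2, read 1 -> (C,1)->write 1,move R,goto H. Now: state=H, head=-1, tape[-6..0]=0000110 (head:      ^)

Answer: H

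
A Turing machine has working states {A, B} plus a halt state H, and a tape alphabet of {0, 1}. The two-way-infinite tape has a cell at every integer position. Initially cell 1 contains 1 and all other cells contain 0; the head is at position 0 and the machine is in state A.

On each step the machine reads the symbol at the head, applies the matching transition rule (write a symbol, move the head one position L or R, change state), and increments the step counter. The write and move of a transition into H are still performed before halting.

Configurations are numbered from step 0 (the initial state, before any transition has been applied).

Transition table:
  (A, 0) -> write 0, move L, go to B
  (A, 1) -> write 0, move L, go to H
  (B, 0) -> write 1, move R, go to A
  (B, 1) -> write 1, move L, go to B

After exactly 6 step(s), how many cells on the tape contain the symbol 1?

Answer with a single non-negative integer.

Step 1: in state A at pos 0, read 0 -> (A,0)->write 0,move L,goto B. Now: state=B, head=-1, tape[-2..2]=00010 (head:  ^)
Step 2: in state B at pos -1, read 0 -> (B,0)->write 1,move R,goto A. Now: state=A, head=0, tape[-2..2]=01010 (head:   ^)
Step 3: in state A at pos 0, read 0 -> (A,0)->write 0,move L,goto B. Now: state=B, head=-1, tape[-2..2]=01010 (head:  ^)
Step 4: in state B at pos -1, read 1 -> (B,1)->write 1,move L,goto B. Now: state=B, head=-2, tape[-3..2]=001010 (head:  ^)
Step 5: in state B at pos -2, read 0 -> (B,0)->write 1,move R,goto A. Now: state=A, head=-1, tape[-3..2]=011010 (head:   ^)
Step 6: in state A at pos -1, read 1 -> (A,1)->write 0,move L,goto H. Now: state=H, head=-2, tape[-3..2]=010010 (head:  ^)
Cells containing 1 after step 6: {-2, 1} -> 2 cell(s)

Answer: 2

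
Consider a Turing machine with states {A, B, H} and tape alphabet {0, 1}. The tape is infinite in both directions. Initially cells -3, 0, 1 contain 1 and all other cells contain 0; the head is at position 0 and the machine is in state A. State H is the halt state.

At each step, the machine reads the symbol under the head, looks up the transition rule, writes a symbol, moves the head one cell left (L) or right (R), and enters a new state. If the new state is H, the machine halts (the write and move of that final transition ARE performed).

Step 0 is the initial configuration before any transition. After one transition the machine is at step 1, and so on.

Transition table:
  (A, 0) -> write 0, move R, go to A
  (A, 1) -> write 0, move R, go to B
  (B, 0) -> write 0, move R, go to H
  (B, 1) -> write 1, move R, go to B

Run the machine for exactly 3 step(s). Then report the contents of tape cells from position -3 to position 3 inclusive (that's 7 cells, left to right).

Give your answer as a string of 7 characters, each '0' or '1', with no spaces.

Step 1: in state A at pos 0, read 1 -> (A,1)->write 0,move R,goto B. Now: state=B, head=1, tape[-4..2]=0100010 (head:      ^)
Step 2: in state B at pos 1, read 1 -> (B,1)->write 1,move R,goto B. Now: state=B, head=2, tape[-4..3]=01000100 (head:       ^)
Step 3: in state B at pos 2, read 0 -> (B,0)->write 0,move R,goto H. Now: state=H, head=3, tape[-4..4]=010001000 (head:        ^)

Answer: 1000100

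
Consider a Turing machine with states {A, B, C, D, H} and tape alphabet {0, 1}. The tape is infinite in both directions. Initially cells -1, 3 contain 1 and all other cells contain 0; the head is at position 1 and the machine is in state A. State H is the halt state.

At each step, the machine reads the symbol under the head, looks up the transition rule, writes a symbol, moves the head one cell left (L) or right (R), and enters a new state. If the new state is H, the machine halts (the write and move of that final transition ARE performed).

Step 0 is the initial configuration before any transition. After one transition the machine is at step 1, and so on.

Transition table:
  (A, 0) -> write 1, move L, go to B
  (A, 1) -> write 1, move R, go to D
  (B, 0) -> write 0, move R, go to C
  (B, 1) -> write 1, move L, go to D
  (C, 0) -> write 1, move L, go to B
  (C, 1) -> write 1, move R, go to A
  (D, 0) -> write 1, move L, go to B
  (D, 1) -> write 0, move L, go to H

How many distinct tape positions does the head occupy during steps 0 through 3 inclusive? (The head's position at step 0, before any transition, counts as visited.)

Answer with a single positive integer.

Answer: 3

Derivation:
Step 1: in state A at pos 1, read 0 -> (A,0)->write 1,move L,goto B. Now: state=B, head=0, tape[-2..4]=0101010 (head:   ^)
Step 2: in state B at pos 0, read 0 -> (B,0)->write 0,move R,goto C. Now: state=C, head=1, tape[-2..4]=0101010 (head:    ^)
Step 3: in state C at pos 1, read 1 -> (C,1)->write 1,move R,goto A. Now: state=A, head=2, tape[-2..4]=0101010 (head:     ^)
Head positions at steps 0..3: starting at 1, distinct positions visited = {0, 1, 2} -> 3 position(s)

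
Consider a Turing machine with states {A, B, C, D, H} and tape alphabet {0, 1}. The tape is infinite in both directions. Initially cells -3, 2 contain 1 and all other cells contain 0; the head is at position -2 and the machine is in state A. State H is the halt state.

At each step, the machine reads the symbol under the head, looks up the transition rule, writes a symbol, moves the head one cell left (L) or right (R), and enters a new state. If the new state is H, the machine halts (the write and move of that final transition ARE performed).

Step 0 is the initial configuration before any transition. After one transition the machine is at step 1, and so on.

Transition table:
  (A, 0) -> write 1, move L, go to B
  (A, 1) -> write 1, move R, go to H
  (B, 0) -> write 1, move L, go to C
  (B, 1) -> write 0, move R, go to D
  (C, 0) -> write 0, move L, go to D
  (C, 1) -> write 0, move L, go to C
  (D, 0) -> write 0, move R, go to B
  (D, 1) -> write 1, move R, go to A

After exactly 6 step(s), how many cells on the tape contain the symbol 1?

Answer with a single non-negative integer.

Answer: 2

Derivation:
Step 1: in state A at pos -2, read 0 -> (A,0)->write 1,move L,goto B. Now: state=B, head=-3, tape[-4..3]=01100010 (head:  ^)
Step 2: in state B at pos -3, read 1 -> (B,1)->write 0,move R,goto D. Now: state=D, head=-2, tape[-4..3]=00100010 (head:   ^)
Step 3: in state D at pos -2, read 1 -> (D,1)->write 1,move R,goto A. Now: state=A, head=-1, tape[-4..3]=00100010 (head:    ^)
Step 4: in state A at pos -1, read 0 -> (A,0)->write 1,move L,goto B. Now: state=B, head=-2, tape[-4..3]=00110010 (head:   ^)
Step 5: in state B at pos -2, read 1 -> (B,1)->write 0,move R,goto D. Now: state=D, head=-1, tape[-4..3]=00010010 (head:    ^)
Step 6: in state D at pos -1, read 1 -> (D,1)->write 1,move R,goto A. Now: state=A, head=0, tape[-4..3]=00010010 (head:     ^)
Cells containing 1 after step 6: {-1, 2} -> 2 cell(s)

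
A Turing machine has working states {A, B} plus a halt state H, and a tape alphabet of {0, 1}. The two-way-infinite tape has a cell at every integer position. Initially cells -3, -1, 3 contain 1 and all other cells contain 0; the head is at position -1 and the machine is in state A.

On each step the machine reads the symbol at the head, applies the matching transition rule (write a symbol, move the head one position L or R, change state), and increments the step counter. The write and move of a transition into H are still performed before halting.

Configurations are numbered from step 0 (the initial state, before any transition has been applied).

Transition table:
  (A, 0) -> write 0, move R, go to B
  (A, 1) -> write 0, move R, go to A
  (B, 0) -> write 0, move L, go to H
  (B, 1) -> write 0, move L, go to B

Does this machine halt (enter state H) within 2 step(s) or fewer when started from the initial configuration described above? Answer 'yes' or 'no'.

Step 1: in state A at pos -1, read 1 -> (A,1)->write 0,move R,goto A. Now: state=A, head=0, tape[-4..4]=010000010 (head:     ^)
Step 2: in state A at pos 0, read 0 -> (A,0)->write 0,move R,goto B. Now: state=B, head=1, tape[-4..4]=010000010 (head:      ^)
After 2 step(s): state = B (not H) -> not halted within 2 -> no

Answer: no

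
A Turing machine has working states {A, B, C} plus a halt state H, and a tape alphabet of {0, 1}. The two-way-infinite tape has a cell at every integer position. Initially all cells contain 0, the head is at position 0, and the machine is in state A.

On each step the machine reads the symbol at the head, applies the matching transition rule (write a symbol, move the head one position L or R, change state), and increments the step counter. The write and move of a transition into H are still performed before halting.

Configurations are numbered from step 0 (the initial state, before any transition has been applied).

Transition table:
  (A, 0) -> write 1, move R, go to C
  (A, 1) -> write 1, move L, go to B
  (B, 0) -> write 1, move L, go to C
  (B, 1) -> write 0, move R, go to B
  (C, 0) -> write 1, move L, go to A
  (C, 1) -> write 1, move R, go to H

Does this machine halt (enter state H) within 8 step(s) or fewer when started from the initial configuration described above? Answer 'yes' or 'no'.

Step 1: in state A at pos 0, read 0 -> (A,0)->write 1,move R,goto C. Now: state=C, head=1, tape[-1..2]=0100 (head:   ^)
Step 2: in state C at pos 1, read 0 -> (C,0)->write 1,move L,goto A. Now: state=A, head=0, tape[-1..2]=0110 (head:  ^)
Step 3: in state A at pos 0, read 1 -> (A,1)->write 1,move L,goto B. Now: state=B, head=-1, tape[-2..2]=00110 (head:  ^)
Step 4: in state B at pos -1, read 0 -> (B,0)->write 1,move L,goto C. Now: state=C, head=-2, tape[-3..2]=001110 (head:  ^)
Step 5: in state C at pos -2, read 0 -> (C,0)->write 1,move L,goto A. Now: state=A, head=-3, tape[-4..2]=0011110 (head:  ^)
Step 6: in state A at pos -3, read 0 -> (A,0)->write 1,move R,goto C. Now: state=C, head=-2, tape[-4..2]=0111110 (head:   ^)
Step 7: in state C at pos -2, read 1 -> (C,1)->write 1,move R,goto H. Now: state=H, head=-1, tape[-4..2]=0111110 (head:    ^)
State H reached at step 7; 7 <= 8 -> yes

Answer: yes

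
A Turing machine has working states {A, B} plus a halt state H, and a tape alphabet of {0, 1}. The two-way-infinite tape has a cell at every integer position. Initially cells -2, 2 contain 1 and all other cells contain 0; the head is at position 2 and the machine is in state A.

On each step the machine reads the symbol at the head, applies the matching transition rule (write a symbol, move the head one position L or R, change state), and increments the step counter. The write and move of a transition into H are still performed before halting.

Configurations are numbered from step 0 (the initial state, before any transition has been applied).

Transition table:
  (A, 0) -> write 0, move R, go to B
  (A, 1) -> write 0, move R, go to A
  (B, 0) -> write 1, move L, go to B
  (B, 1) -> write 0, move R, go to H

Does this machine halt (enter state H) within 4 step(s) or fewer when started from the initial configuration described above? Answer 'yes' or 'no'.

Step 1: in state A at pos 2, read 1 -> (A,1)->write 0,move R,goto A. Now: state=A, head=3, tape[-3..4]=01000000 (head:       ^)
Step 2: in state A at pos 3, read 0 -> (A,0)->write 0,move R,goto B. Now: state=B, head=4, tape[-3..5]=010000000 (head:        ^)
Step 3: in state B at pos 4, read 0 -> (B,0)->write 1,move L,goto B. Now: state=B, head=3, tape[-3..5]=010000010 (head:       ^)
Step 4: in state B at pos 3, read 0 -> (B,0)->write 1,move L,goto B. Now: state=B, head=2, tape[-3..5]=010000110 (head:      ^)
After 4 step(s): state = B (not H) -> not halted within 4 -> no

Answer: no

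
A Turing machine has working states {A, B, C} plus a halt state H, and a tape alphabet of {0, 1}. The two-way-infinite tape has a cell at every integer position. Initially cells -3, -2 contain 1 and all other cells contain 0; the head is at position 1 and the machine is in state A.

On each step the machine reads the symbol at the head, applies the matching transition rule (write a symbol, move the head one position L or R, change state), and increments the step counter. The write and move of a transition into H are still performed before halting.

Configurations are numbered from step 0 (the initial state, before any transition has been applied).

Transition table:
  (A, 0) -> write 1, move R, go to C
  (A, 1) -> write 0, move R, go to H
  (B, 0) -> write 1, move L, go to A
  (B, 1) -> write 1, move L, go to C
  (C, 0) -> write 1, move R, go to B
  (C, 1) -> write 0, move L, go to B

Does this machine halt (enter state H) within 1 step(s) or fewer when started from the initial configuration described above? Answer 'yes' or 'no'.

Answer: no

Derivation:
Step 1: in state A at pos 1, read 0 -> (A,0)->write 1,move R,goto C. Now: state=C, head=2, tape[-4..3]=01100100 (head:       ^)
After 1 step(s): state = C (not H) -> not halted within 1 -> no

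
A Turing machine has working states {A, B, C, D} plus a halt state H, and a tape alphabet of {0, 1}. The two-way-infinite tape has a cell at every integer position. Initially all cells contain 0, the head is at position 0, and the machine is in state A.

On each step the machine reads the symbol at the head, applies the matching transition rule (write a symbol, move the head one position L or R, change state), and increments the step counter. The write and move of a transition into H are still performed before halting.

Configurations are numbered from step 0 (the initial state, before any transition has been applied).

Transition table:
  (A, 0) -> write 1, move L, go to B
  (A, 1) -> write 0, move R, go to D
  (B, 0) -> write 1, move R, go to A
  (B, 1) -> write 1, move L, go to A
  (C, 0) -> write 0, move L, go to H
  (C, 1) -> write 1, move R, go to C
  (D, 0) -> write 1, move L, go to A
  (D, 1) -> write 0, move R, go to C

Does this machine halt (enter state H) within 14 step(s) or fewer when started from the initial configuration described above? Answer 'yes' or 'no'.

Step 1: in state A at pos 0, read 0 -> (A,0)->write 1,move L,goto B. Now: state=B, head=-1, tape[-2..1]=0010 (head:  ^)
Step 2: in state B at pos -1, read 0 -> (B,0)->write 1,move R,goto A. Now: state=A, head=0, tape[-2..1]=0110 (head:   ^)
Step 3: in state A at pos 0, read 1 -> (A,1)->write 0,move R,goto D. Now: state=D, head=1, tape[-2..2]=01000 (head:    ^)
Step 4: in state D at pos 1, read 0 -> (D,0)->write 1,move L,goto A. Now: state=A, head=0, tape[-2..2]=01010 (head:   ^)
Step 5: in state A at pos 0, read 0 -> (A,0)->write 1,move L,goto B. Now: state=B, head=-1, tape[-2..2]=01110 (head:  ^)
Step 6: in state B at pos -1, read 1 -> (B,1)->write 1,move L,goto A. Now: state=A, head=-2, tape[-3..2]=001110 (head:  ^)
Step 7: in state A at pos -2, read 0 -> (A,0)->write 1,move L,goto B. Now: state=B, head=-3, tape[-4..2]=0011110 (head:  ^)
Step 8: in state B at pos -3, read 0 -> (B,0)->write 1,move R,goto A. Now: state=A, head=-2, tape[-4..2]=0111110 (head:   ^)
Step 9: in state A at pos -2, read 1 -> (A,1)->write 0,move R,goto D. Now: state=D, head=-1, tape[-4..2]=0101110 (head:    ^)
Step 10: in state D at pos -1, read 1 -> (D,1)->write 0,move R,goto C. Now: state=C, head=0, tape[-4..2]=0100110 (head:     ^)
Step 11: in state C at pos 0, read 1 -> (C,1)->write 1,move R,goto C. Now: state=C, head=1, tape[-4..2]=0100110 (head:      ^)
Step 12: in state C at pos 1, read 1 -> (C,1)->write 1,move R,goto C. Now: state=C, head=2, tape[-4..3]=01001100 (head:       ^)
Step 13: in state C at pos 2, read 0 -> (C,0)->write 0,move L,goto H. Now: state=H, head=1, tape[-4..3]=01001100 (head:      ^)
State H reached at step 13; 13 <= 14 -> yes

Answer: yes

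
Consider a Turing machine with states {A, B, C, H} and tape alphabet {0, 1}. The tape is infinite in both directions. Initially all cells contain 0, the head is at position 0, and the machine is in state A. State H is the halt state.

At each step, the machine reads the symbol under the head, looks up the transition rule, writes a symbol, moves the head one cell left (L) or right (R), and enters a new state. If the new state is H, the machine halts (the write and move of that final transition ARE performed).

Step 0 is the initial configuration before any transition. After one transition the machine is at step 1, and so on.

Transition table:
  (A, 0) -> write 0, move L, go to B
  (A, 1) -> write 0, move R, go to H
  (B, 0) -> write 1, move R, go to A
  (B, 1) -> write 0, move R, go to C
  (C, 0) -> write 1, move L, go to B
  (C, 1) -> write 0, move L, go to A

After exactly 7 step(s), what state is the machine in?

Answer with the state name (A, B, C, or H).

Answer: H

Derivation:
Step 1: in state A at pos 0, read 0 -> (A,0)->write 0,move L,goto B. Now: state=B, head=-1, tape[-2..1]=0000 (head:  ^)
Step 2: in state B at pos -1, read 0 -> (B,0)->write 1,move R,goto A. Now: state=A, head=0, tape[-2..1]=0100 (head:   ^)
Step 3: in state A at pos 0, read 0 -> (A,0)->write 0,move L,goto B. Now: state=B, head=-1, tape[-2..1]=0100 (head:  ^)
Step 4: in state B at pos -1, read 1 -> (B,1)->write 0,move R,goto C. Now: state=C, head=0, tape[-2..1]=0000 (head:   ^)
Step 5: in state C at pos 0, read 0 -> (C,0)->write 1,move L,goto B. Now: state=B, head=-1, tape[-2..1]=0010 (head:  ^)
Step 6: in state B at pos -1, read 0 -> (B,0)->write 1,move R,goto A. Now: state=A, head=0, tape[-2..1]=0110 (head:   ^)
Step 7: in state A at pos 0, read 1 -> (A,1)->write 0,move R,goto H. Now: state=H, head=1, tape[-2..2]=01000 (head:    ^)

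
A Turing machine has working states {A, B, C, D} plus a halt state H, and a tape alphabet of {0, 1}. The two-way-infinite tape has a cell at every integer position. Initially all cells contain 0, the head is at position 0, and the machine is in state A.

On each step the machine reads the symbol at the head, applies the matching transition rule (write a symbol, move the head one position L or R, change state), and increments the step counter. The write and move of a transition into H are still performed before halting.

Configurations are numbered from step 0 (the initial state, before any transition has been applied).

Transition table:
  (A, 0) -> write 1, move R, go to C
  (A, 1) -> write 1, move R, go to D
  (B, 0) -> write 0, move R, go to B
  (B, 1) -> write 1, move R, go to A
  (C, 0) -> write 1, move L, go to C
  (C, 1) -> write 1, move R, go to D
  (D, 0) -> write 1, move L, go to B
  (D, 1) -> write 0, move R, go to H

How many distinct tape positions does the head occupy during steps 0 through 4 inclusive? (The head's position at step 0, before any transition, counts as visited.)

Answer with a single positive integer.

Step 1: in state A at pos 0, read 0 -> (A,0)->write 1,move R,goto C. Now: state=C, head=1, tape[-1..2]=0100 (head:   ^)
Step 2: in state C at pos 1, read 0 -> (C,0)->write 1,move L,goto C. Now: state=C, head=0, tape[-1..2]=0110 (head:  ^)
Step 3: in state C at pos 0, read 1 -> (C,1)->write 1,move R,goto D. Now: state=D, head=1, tape[-1..2]=0110 (head:   ^)
Step 4: in state D at pos 1, read 1 -> (D,1)->write 0,move R,goto H. Now: state=H, head=2, tape[-1..3]=01000 (head:    ^)
Head positions at steps 0..4: starting at 0, distinct positions visited = {0, 1, 2} -> 3 position(s)

Answer: 3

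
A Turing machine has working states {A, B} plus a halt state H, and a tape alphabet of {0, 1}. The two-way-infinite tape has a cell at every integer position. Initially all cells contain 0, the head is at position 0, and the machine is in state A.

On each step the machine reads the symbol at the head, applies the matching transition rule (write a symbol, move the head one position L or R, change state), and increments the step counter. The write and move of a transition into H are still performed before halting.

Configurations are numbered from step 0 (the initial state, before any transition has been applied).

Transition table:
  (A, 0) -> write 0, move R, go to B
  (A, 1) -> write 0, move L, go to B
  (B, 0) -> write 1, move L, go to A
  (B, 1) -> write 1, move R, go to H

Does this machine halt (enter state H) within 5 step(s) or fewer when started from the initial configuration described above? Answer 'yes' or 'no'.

Answer: yes

Derivation:
Step 1: in state A at pos 0, read 0 -> (A,0)->write 0,move R,goto B. Now: state=B, head=1, tape[-1..2]=0000 (head:   ^)
Step 2: in state B at pos 1, read 0 -> (B,0)->write 1,move L,goto A. Now: state=A, head=0, tape[-1..2]=0010 (head:  ^)
Step 3: in state A at pos 0, read 0 -> (A,0)->write 0,move R,goto B. Now: state=B, head=1, tape[-1..2]=0010 (head:   ^)
Step 4: in state B at pos 1, read 1 -> (B,1)->write 1,move R,goto H. Now: state=H, head=2, tape[-1..3]=00100 (head:    ^)
State H reached at step 4; 4 <= 5 -> yes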